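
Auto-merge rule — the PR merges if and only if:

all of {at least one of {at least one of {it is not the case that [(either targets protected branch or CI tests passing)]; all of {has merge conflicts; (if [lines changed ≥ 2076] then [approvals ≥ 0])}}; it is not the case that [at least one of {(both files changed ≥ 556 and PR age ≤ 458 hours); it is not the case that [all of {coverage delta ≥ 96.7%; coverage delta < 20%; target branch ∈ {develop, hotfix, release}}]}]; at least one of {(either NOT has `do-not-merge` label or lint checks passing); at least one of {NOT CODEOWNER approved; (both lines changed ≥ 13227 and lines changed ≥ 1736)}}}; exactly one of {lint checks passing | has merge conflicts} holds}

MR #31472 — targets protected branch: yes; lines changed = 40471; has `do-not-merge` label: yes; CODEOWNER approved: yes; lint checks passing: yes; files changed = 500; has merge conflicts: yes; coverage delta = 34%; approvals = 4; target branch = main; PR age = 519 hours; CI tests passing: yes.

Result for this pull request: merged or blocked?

Atomic conditions:
  targets protected branch: yes → true
  CI tests passing: yes → true
  has merge conflicts: yes → true
  lines changed ≥ 2076: 40471 ≥ 2076 is true
  approvals ≥ 0: 4 ≥ 0 is true
  files changed ≥ 556: 500 ≥ 556 is false
  PR age ≤ 458 hours: 519 ≤ 458 is false
  coverage delta ≥ 96.7%: 34 ≥ 96.7 is false
  coverage delta < 20%: 34 < 20 is false
  target branch ∈ {develop, hotfix, release}: main is not in the set → false
  NOT has `do-not-merge` label: yes → false
  lint checks passing: yes → true
  NOT CODEOWNER approved: yes → false
  lines changed ≥ 13227: 40471 ≥ 13227 is true
  lines changed ≥ 1736: 40471 ≥ 1736 is true
Combine:
[1.1.1.1] true OR true = true
[1.1.1] NOT true = false
[1.1.2.2] true → true = true
[1.1.2] true AND true = true
[1.1] false OR true = true
[1.2.1.1] false AND false = false
[1.2.1.2.1] false AND false AND false = false
[1.2.1.2] NOT false = true
[1.2.1] false OR true = true
[1.2] NOT true = false
[1.3.1] false OR true = true
[1.3.2.2] true AND true = true
[1.3.2] false OR true = true
[1.3] true OR true = true
[1] true OR false OR true = true
[2] exactly-one(true, true) = false
[root] true AND false = false
Overall: false → blocked

Blocked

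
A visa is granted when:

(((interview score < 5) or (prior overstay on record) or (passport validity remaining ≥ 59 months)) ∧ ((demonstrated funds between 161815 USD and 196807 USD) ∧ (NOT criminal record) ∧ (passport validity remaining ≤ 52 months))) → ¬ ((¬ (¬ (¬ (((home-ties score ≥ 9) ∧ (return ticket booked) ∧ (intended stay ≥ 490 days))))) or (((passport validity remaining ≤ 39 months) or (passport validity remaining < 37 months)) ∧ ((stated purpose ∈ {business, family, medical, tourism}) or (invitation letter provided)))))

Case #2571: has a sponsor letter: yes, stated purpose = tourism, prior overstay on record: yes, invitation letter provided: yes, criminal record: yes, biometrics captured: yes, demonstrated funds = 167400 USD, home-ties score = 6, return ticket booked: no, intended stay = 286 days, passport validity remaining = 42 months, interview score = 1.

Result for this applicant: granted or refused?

Atomic conditions:
  interview score < 5: 1 < 5 is true
  prior overstay on record: yes → true
  passport validity remaining ≥ 59 months: 42 ≥ 59 is false
  demonstrated funds between 161815 USD and 196807 USD: 167400 in [161815, 196807] is true
  NOT criminal record: yes → false
  passport validity remaining ≤ 52 months: 42 ≤ 52 is true
  home-ties score ≥ 9: 6 ≥ 9 is false
  return ticket booked: no → false
  intended stay ≥ 490 days: 286 ≥ 490 is false
  passport validity remaining ≤ 39 months: 42 ≤ 39 is false
  passport validity remaining < 37 months: 42 < 37 is false
  stated purpose ∈ {business, family, medical, tourism}: tourism is in the set → true
  invitation letter provided: yes → true
Combine:
[1.1] true OR true OR false = true
[1.2] true AND false AND true = false
[1] true AND false = false
[2.1.1.1.1.1] false AND false AND false = false
[2.1.1.1.1] NOT false = true
[2.1.1.1] NOT true = false
[2.1.1] NOT false = true
[2.1.2.1] false OR false = false
[2.1.2.2] true OR true = true
[2.1.2] false AND true = false
[2.1] true OR false = true
[2] NOT true = false
[root] false → false (antecedent false ⇒ implication holds) = true
Overall: true → granted

Granted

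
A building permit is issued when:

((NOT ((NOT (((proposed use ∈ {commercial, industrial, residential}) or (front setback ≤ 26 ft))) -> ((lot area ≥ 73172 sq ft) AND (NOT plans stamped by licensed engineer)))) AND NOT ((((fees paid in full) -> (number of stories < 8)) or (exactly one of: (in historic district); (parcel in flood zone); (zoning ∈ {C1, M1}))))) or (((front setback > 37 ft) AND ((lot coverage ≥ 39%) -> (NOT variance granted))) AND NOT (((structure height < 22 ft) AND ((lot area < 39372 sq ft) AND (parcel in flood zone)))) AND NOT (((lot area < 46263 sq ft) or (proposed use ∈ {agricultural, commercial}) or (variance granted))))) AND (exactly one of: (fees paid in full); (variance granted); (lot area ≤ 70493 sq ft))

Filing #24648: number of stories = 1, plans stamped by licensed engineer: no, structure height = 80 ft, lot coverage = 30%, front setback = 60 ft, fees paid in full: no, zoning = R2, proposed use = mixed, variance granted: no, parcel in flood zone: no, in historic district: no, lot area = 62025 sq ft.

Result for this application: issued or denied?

Atomic conditions:
  proposed use ∈ {commercial, industrial, residential}: mixed is not in the set → false
  front setback ≤ 26 ft: 60 ≤ 26 is false
  lot area ≥ 73172 sq ft: 62025 ≥ 73172 is false
  NOT plans stamped by licensed engineer: no → true
  fees paid in full: no → false
  number of stories < 8: 1 < 8 is true
  in historic district: no → false
  parcel in flood zone: no → false
  zoning ∈ {C1, M1}: R2 is not in the set → false
  front setback > 37 ft: 60 > 37 is true
  lot coverage ≥ 39%: 30 ≥ 39 is false
  NOT variance granted: no → true
  structure height < 22 ft: 80 < 22 is false
  lot area < 39372 sq ft: 62025 < 39372 is false
  lot area < 46263 sq ft: 62025 < 46263 is false
  proposed use ∈ {agricultural, commercial}: mixed is not in the set → false
  variance granted: no → false
  lot area ≤ 70493 sq ft: 62025 ≤ 70493 is true
Combine:
[1.1.1.1.1.1] false OR false = false
[1.1.1.1.1] NOT false = true
[1.1.1.1.2] false AND true = false
[1.1.1.1] true → false = false
[1.1.1] NOT false = true
[1.1.2.1.1] false → true (antecedent false ⇒ implication holds) = true
[1.1.2.1.2] exactly-one(false, false, false) = false
[1.1.2.1] true OR false = true
[1.1.2] NOT true = false
[1.1] true AND false = false
[1.2.1.2] false → true (antecedent false ⇒ implication holds) = true
[1.2.1] true AND true = true
[1.2.2.1.2] false AND false = false
[1.2.2.1] false AND false = false
[1.2.2] NOT false = true
[1.2.3.1] false OR false OR false = false
[1.2.3] NOT false = true
[1.2] true AND true AND true = true
[1] false OR true = true
[2] exactly-one(false, false, true) = true
[root] true AND true = true
Overall: true → issued

Issued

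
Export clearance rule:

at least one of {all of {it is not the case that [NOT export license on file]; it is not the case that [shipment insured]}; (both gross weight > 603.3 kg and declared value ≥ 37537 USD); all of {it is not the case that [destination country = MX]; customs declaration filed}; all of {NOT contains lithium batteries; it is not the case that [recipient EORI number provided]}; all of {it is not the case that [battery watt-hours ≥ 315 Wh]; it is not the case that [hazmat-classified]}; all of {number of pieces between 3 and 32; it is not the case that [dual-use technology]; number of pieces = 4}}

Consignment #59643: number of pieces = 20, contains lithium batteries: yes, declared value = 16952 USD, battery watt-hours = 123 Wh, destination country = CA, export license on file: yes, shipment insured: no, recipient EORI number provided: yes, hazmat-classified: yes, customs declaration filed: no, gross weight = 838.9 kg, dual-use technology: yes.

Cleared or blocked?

Atomic conditions:
  NOT export license on file: yes → false
  shipment insured: no → false
  gross weight > 603.3 kg: 838.9 > 603.3 is true
  declared value ≥ 37537 USD: 16952 ≥ 37537 is false
  destination country = MX: CA == MX is false
  customs declaration filed: no → false
  NOT contains lithium batteries: yes → false
  recipient EORI number provided: yes → true
  battery watt-hours ≥ 315 Wh: 123 ≥ 315 is false
  hazmat-classified: yes → true
  number of pieces between 3 and 32: 20 in [3, 32] is true
  dual-use technology: yes → true
  number of pieces = 4: 20 == 4 is false
Combine:
[1.1] NOT false = true
[1.2] NOT false = true
[1] true AND true = true
[2] true AND false = false
[3.1] NOT false = true
[3] true AND false = false
[4.2] NOT true = false
[4] false AND false = false
[5.1] NOT false = true
[5.2] NOT true = false
[5] true AND false = false
[6.2] NOT true = false
[6] true AND false AND false = false
[root] true OR false OR false OR false OR false OR false = true
Overall: true → cleared

Cleared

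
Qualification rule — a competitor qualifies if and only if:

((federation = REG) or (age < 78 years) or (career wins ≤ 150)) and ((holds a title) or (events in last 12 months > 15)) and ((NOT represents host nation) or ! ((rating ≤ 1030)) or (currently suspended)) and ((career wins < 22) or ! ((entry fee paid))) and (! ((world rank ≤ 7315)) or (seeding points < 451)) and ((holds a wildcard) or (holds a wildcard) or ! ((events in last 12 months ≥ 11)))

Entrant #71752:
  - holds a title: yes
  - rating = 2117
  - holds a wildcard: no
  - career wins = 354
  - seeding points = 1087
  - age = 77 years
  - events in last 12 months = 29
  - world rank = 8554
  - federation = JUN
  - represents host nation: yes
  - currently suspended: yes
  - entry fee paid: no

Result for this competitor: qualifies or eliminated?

Atomic conditions:
  federation = REG: JUN == REG is false
  age < 78 years: 77 < 78 is true
  career wins ≤ 150: 354 ≤ 150 is false
  holds a title: yes → true
  events in last 12 months > 15: 29 > 15 is true
  NOT represents host nation: yes → false
  rating ≤ 1030: 2117 ≤ 1030 is false
  currently suspended: yes → true
  career wins < 22: 354 < 22 is false
  entry fee paid: no → false
  world rank ≤ 7315: 8554 ≤ 7315 is false
  seeding points < 451: 1087 < 451 is false
  holds a wildcard: no → false
  events in last 12 months ≥ 11: 29 ≥ 11 is true
Combine:
[1] false OR true OR false = true
[2] true OR true = true
[3.2] NOT false = true
[3] false OR true OR true = true
[4.2] NOT false = true
[4] false OR true = true
[5.1] NOT false = true
[5] true OR false = true
[6.3] NOT true = false
[6] false OR false OR false = false
[root] true AND true AND true AND true AND true AND false = false
Overall: false → eliminated

Eliminated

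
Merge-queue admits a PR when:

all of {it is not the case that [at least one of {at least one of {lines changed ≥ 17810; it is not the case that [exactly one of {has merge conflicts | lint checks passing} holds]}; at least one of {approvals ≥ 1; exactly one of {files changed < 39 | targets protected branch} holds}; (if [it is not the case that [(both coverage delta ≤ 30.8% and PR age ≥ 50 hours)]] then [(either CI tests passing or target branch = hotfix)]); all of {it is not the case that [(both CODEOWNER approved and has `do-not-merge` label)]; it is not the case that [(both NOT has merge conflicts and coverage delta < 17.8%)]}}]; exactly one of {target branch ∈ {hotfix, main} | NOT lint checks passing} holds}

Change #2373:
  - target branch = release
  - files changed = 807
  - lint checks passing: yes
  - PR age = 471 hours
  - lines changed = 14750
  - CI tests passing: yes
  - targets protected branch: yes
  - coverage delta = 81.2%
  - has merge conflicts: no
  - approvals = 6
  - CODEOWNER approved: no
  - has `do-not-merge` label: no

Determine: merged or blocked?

Blocked

Atomic conditions:
  lines changed ≥ 17810: 14750 ≥ 17810 is false
  has merge conflicts: no → false
  lint checks passing: yes → true
  approvals ≥ 1: 6 ≥ 1 is true
  files changed < 39: 807 < 39 is false
  targets protected branch: yes → true
  coverage delta ≤ 30.8%: 81.2 ≤ 30.8 is false
  PR age ≥ 50 hours: 471 ≥ 50 is true
  CI tests passing: yes → true
  target branch = hotfix: release == hotfix is false
  CODEOWNER approved: no → false
  has `do-not-merge` label: no → false
  NOT has merge conflicts: no → true
  coverage delta < 17.8%: 81.2 < 17.8 is false
  target branch ∈ {hotfix, main}: release is not in the set → false
  NOT lint checks passing: yes → false
Combine:
[1.1.1.2.1] exactly-one(false, true) = true
[1.1.1.2] NOT true = false
[1.1.1] false OR false = false
[1.1.2.2] exactly-one(false, true) = true
[1.1.2] true OR true = true
[1.1.3.1.1] false AND true = false
[1.1.3.1] NOT false = true
[1.1.3.2] true OR false = true
[1.1.3] true → true = true
[1.1.4.1.1] false AND false = false
[1.1.4.1] NOT false = true
[1.1.4.2.1] true AND false = false
[1.1.4.2] NOT false = true
[1.1.4] true AND true = true
[1.1] false OR true OR true OR true = true
[1] NOT true = false
[2] exactly-one(false, false) = false
[root] false AND false = false
Overall: false → blocked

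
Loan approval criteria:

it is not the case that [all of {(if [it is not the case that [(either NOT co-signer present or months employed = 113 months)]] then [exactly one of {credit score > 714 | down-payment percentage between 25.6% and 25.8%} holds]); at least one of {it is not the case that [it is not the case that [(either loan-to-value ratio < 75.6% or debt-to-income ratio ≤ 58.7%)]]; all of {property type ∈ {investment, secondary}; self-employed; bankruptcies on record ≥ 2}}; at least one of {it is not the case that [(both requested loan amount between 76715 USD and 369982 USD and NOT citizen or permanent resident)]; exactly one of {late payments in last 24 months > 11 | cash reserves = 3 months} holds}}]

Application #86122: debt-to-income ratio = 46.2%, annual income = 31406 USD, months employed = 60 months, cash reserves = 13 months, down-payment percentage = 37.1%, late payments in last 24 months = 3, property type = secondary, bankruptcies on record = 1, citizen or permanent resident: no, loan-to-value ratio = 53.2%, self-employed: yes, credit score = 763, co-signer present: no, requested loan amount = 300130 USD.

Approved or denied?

Approved

Atomic conditions:
  NOT co-signer present: no → true
  months employed = 113 months: 60 == 113 is false
  credit score > 714: 763 > 714 is true
  down-payment percentage between 25.6% and 25.8%: 37.1 in [25.6, 25.8] is false
  loan-to-value ratio < 75.6%: 53.2 < 75.6 is true
  debt-to-income ratio ≤ 58.7%: 46.2 ≤ 58.7 is true
  property type ∈ {investment, secondary}: secondary is in the set → true
  self-employed: yes → true
  bankruptcies on record ≥ 2: 1 ≥ 2 is false
  requested loan amount between 76715 USD and 369982 USD: 300130 in [76715, 369982] is true
  NOT citizen or permanent resident: no → true
  late payments in last 24 months > 11: 3 > 11 is false
  cash reserves = 3 months: 13 == 3 is false
Combine:
[1.1.1.1] true OR false = true
[1.1.1] NOT true = false
[1.1.2] exactly-one(true, false) = true
[1.1] false → true (antecedent false ⇒ implication holds) = true
[1.2.1.1.1] true OR true = true
[1.2.1.1] NOT true = false
[1.2.1] NOT false = true
[1.2.2] true AND true AND false = false
[1.2] true OR false = true
[1.3.1.1] true AND true = true
[1.3.1] NOT true = false
[1.3.2] exactly-one(false, false) = false
[1.3] false OR false = false
[1] true AND true AND false = false
[root] NOT false = true
Overall: true → approved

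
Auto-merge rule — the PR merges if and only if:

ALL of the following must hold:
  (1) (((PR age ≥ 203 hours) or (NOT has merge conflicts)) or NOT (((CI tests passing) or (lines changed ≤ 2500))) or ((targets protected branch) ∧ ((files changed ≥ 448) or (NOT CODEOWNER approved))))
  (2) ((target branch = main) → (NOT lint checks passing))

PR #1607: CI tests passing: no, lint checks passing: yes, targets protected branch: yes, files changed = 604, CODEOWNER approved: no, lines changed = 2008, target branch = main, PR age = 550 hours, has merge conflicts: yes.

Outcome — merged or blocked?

Blocked

Atomic conditions:
  PR age ≥ 203 hours: 550 ≥ 203 is true
  NOT has merge conflicts: yes → false
  CI tests passing: no → false
  lines changed ≤ 2500: 2008 ≤ 2500 is true
  targets protected branch: yes → true
  files changed ≥ 448: 604 ≥ 448 is true
  NOT CODEOWNER approved: no → true
  target branch = main: main == main is true
  NOT lint checks passing: yes → false
Combine:
[1.1] true OR false = true
[1.2.1] false OR true = true
[1.2] NOT true = false
[1.3.2] true OR true = true
[1.3] true AND true = true
[1] true OR false OR true = true
[2] true → false = false
[root] true AND false = false
Overall: false → blocked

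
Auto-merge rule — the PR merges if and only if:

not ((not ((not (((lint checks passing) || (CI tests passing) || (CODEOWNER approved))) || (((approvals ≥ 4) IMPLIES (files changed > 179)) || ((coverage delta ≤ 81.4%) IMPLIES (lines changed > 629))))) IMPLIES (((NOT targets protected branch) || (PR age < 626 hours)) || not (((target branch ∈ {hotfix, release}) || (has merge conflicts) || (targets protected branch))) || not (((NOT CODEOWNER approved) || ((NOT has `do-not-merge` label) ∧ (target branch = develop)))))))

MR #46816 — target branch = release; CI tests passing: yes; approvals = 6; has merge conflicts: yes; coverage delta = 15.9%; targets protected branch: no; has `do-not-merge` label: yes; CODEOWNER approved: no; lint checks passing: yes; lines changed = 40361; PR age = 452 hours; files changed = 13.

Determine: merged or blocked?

Atomic conditions:
  lint checks passing: yes → true
  CI tests passing: yes → true
  CODEOWNER approved: no → false
  approvals ≥ 4: 6 ≥ 4 is true
  files changed > 179: 13 > 179 is false
  coverage delta ≤ 81.4%: 15.9 ≤ 81.4 is true
  lines changed > 629: 40361 > 629 is true
  NOT targets protected branch: no → true
  PR age < 626 hours: 452 < 626 is true
  target branch ∈ {hotfix, release}: release is in the set → true
  has merge conflicts: yes → true
  targets protected branch: no → false
  NOT CODEOWNER approved: no → true
  NOT has `do-not-merge` label: yes → false
  target branch = develop: release == develop is false
Combine:
[1.1.1.1.1] true OR true OR false = true
[1.1.1.1] NOT true = false
[1.1.1.2.1] true → false = false
[1.1.1.2.2] true → true = true
[1.1.1.2] false OR true = true
[1.1.1] false OR true = true
[1.1] NOT true = false
[1.2.1] true OR true = true
[1.2.2.1] true OR true OR false = true
[1.2.2] NOT true = false
[1.2.3.1.2] false AND false = false
[1.2.3.1] true OR false = true
[1.2.3] NOT true = false
[1.2] true OR false OR false = true
[1] false → true (antecedent false ⇒ implication holds) = true
[root] NOT true = false
Overall: false → blocked

Blocked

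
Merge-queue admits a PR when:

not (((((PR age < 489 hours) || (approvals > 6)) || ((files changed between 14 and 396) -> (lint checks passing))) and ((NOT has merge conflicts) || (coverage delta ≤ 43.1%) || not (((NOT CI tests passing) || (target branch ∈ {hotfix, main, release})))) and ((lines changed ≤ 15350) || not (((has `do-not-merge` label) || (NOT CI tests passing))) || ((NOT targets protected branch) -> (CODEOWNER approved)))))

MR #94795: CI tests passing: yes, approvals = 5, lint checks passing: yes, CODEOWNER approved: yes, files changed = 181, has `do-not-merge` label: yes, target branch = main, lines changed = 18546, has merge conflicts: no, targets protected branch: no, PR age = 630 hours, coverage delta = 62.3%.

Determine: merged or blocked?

Atomic conditions:
  PR age < 489 hours: 630 < 489 is false
  approvals > 6: 5 > 6 is false
  files changed between 14 and 396: 181 in [14, 396] is true
  lint checks passing: yes → true
  NOT has merge conflicts: no → true
  coverage delta ≤ 43.1%: 62.3 ≤ 43.1 is false
  NOT CI tests passing: yes → false
  target branch ∈ {hotfix, main, release}: main is in the set → true
  lines changed ≤ 15350: 18546 ≤ 15350 is false
  has `do-not-merge` label: yes → true
  NOT targets protected branch: no → true
  CODEOWNER approved: yes → true
Combine:
[1.1.1] false OR false = false
[1.1.2] true → true = true
[1.1] false OR true = true
[1.2.3.1] false OR true = true
[1.2.3] NOT true = false
[1.2] true OR false OR false = true
[1.3.2.1] true OR false = true
[1.3.2] NOT true = false
[1.3.3] true → true = true
[1.3] false OR false OR true = true
[1] true AND true AND true = true
[root] NOT true = false
Overall: false → blocked

Blocked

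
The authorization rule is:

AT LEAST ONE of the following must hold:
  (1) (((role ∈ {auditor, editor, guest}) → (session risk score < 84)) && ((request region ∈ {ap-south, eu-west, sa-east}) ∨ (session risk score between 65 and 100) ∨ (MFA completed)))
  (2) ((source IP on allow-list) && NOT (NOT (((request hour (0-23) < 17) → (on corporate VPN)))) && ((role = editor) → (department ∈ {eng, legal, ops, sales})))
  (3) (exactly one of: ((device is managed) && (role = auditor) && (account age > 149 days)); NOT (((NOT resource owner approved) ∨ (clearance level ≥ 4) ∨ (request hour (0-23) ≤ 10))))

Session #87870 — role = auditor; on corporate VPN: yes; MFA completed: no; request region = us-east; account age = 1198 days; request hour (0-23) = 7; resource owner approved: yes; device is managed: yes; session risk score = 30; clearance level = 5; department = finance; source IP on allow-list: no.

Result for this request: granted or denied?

Atomic conditions:
  role ∈ {auditor, editor, guest}: auditor is in the set → true
  session risk score < 84: 30 < 84 is true
  request region ∈ {ap-south, eu-west, sa-east}: us-east is not in the set → false
  session risk score between 65 and 100: 30 in [65, 100] is false
  MFA completed: no → false
  source IP on allow-list: no → false
  request hour (0-23) < 17: 7 < 17 is true
  on corporate VPN: yes → true
  role = editor: auditor == editor is false
  department ∈ {eng, legal, ops, sales}: finance is not in the set → false
  device is managed: yes → true
  role = auditor: auditor == auditor is true
  account age > 149 days: 1198 > 149 is true
  NOT resource owner approved: yes → false
  clearance level ≥ 4: 5 ≥ 4 is true
  request hour (0-23) ≤ 10: 7 ≤ 10 is true
Combine:
[1.1] true → true = true
[1.2] false OR false OR false = false
[1] true AND false = false
[2.2.1.1] true → true = true
[2.2.1] NOT true = false
[2.2] NOT false = true
[2.3] false → false (antecedent false ⇒ implication holds) = true
[2] false AND true AND true = false
[3.1] true AND true AND true = true
[3.2.1] false OR true OR true = true
[3.2] NOT true = false
[3] exactly-one(true, false) = true
[root] false OR false OR true = true
Overall: true → granted

Granted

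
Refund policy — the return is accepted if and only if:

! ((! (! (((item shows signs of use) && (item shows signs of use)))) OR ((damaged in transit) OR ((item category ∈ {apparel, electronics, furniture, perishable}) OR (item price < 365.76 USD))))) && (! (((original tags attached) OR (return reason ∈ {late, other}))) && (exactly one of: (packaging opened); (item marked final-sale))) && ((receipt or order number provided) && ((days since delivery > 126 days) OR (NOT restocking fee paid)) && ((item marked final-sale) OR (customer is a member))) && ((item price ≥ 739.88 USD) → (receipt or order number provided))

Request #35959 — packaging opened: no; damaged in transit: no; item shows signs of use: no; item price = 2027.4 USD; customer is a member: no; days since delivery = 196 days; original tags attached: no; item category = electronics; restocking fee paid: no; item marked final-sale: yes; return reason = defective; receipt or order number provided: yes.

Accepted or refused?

Atomic conditions:
  item shows signs of use: no → false
  damaged in transit: no → false
  item category ∈ {apparel, electronics, furniture, perishable}: electronics is in the set → true
  item price < 365.76 USD: 2027.4 < 365.76 is false
  original tags attached: no → false
  return reason ∈ {late, other}: defective is not in the set → false
  packaging opened: no → false
  item marked final-sale: yes → true
  receipt or order number provided: yes → true
  days since delivery > 126 days: 196 > 126 is true
  NOT restocking fee paid: no → true
  customer is a member: no → false
  item price ≥ 739.88 USD: 2027.4 ≥ 739.88 is true
Combine:
[1.1.1.1.1] false AND false = false
[1.1.1.1] NOT false = true
[1.1.1] NOT true = false
[1.1.2.2] true OR false = true
[1.1.2] false OR true = true
[1.1] false OR true = true
[1] NOT true = false
[2.1.1] false OR false = false
[2.1] NOT false = true
[2.2] exactly-one(false, true) = true
[2] true AND true = true
[3.2] true OR true = true
[3.3] true OR false = true
[3] true AND true AND true = true
[4] true → true = true
[root] false AND true AND true AND true = false
Overall: false → refused

Refused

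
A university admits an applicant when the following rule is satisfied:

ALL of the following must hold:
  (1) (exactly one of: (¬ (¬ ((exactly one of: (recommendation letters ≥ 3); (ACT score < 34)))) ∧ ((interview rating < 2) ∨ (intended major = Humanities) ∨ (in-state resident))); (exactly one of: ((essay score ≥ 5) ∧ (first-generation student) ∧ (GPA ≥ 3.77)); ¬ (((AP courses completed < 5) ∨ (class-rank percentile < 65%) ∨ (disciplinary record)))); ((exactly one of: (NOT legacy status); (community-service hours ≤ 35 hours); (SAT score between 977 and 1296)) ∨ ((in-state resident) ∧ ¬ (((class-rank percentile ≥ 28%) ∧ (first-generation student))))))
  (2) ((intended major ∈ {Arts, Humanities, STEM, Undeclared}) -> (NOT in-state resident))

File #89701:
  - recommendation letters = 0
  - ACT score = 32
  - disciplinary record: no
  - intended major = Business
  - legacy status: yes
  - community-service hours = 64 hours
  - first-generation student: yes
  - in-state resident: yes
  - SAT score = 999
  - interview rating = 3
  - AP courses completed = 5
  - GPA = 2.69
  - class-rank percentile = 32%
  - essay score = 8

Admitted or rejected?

Rejected

Atomic conditions:
  recommendation letters ≥ 3: 0 ≥ 3 is false
  ACT score < 34: 32 < 34 is true
  interview rating < 2: 3 < 2 is false
  intended major = Humanities: Business == Humanities is false
  in-state resident: yes → true
  essay score ≥ 5: 8 ≥ 5 is true
  first-generation student: yes → true
  GPA ≥ 3.77: 2.69 ≥ 3.77 is false
  AP courses completed < 5: 5 < 5 is false
  class-rank percentile < 65%: 32 < 65 is true
  disciplinary record: no → false
  NOT legacy status: yes → false
  community-service hours ≤ 35 hours: 64 ≤ 35 is false
  SAT score between 977 and 1296: 999 in [977, 1296] is true
  class-rank percentile ≥ 28%: 32 ≥ 28 is true
  intended major ∈ {Arts, Humanities, STEM, Undeclared}: Business is not in the set → false
  NOT in-state resident: yes → false
Combine:
[1.1.1.1.1] exactly-one(false, true) = true
[1.1.1.1] NOT true = false
[1.1.1] NOT false = true
[1.1.2] false OR false OR true = true
[1.1] true AND true = true
[1.2.1] true AND true AND false = false
[1.2.2.1] false OR true OR false = true
[1.2.2] NOT true = false
[1.2] exactly-one(false, false) = false
[1.3.1] exactly-one(false, false, true) = true
[1.3.2.2.1] true AND true = true
[1.3.2.2] NOT true = false
[1.3.2] true AND false = false
[1.3] true OR false = true
[1] exactly-one(true, false, true) = false
[2] false → false (antecedent false ⇒ implication holds) = true
[root] false AND true = false
Overall: false → rejected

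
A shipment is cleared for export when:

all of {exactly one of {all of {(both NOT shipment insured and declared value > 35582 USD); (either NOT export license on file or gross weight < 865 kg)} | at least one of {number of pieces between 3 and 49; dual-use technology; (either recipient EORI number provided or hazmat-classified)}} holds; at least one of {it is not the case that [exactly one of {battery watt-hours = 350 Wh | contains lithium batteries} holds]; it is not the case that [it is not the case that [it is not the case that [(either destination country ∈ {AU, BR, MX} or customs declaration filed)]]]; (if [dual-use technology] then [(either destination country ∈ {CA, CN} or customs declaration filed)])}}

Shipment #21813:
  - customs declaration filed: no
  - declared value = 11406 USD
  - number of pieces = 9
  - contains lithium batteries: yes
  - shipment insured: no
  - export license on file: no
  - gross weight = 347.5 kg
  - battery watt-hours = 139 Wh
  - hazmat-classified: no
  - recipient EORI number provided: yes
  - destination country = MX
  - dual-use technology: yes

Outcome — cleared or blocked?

Blocked

Atomic conditions:
  NOT shipment insured: no → true
  declared value > 35582 USD: 11406 > 35582 is false
  NOT export license on file: no → true
  gross weight < 865 kg: 347.5 < 865 is true
  number of pieces between 3 and 49: 9 in [3, 49] is true
  dual-use technology: yes → true
  recipient EORI number provided: yes → true
  hazmat-classified: no → false
  battery watt-hours = 350 Wh: 139 == 350 is false
  contains lithium batteries: yes → true
  destination country ∈ {AU, BR, MX}: MX is in the set → true
  customs declaration filed: no → false
  destination country ∈ {CA, CN}: MX is not in the set → false
Combine:
[1.1.1] true AND false = false
[1.1.2] true OR true = true
[1.1] false AND true = false
[1.2.3] true OR false = true
[1.2] true OR true OR true = true
[1] exactly-one(false, true) = true
[2.1.1] exactly-one(false, true) = true
[2.1] NOT true = false
[2.2.1.1.1] true OR false = true
[2.2.1.1] NOT true = false
[2.2.1] NOT false = true
[2.2] NOT true = false
[2.3.2] false OR false = false
[2.3] true → false = false
[2] false OR false OR false = false
[root] true AND false = false
Overall: false → blocked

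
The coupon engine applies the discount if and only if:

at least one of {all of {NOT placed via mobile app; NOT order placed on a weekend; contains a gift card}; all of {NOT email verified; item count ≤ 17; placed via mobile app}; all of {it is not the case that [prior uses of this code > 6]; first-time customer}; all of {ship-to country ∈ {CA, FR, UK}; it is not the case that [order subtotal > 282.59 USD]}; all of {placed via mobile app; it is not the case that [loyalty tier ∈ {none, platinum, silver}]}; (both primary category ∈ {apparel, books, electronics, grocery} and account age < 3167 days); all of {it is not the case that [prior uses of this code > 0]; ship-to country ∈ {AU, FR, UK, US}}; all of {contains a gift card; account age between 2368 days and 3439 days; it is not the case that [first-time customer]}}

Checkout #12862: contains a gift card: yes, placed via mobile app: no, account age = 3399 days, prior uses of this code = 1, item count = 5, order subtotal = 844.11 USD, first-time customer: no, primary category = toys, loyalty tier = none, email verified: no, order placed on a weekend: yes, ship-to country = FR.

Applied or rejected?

Applied

Atomic conditions:
  NOT placed via mobile app: no → true
  NOT order placed on a weekend: yes → false
  contains a gift card: yes → true
  NOT email verified: no → true
  item count ≤ 17: 5 ≤ 17 is true
  placed via mobile app: no → false
  prior uses of this code > 6: 1 > 6 is false
  first-time customer: no → false
  ship-to country ∈ {CA, FR, UK}: FR is in the set → true
  order subtotal > 282.59 USD: 844.11 > 282.59 is true
  loyalty tier ∈ {none, platinum, silver}: none is in the set → true
  primary category ∈ {apparel, books, electronics, grocery}: toys is not in the set → false
  account age < 3167 days: 3399 < 3167 is false
  prior uses of this code > 0: 1 > 0 is true
  ship-to country ∈ {AU, FR, UK, US}: FR is in the set → true
  account age between 2368 days and 3439 days: 3399 in [2368, 3439] is true
Combine:
[1] true AND false AND true = false
[2] true AND true AND false = false
[3.1] NOT false = true
[3] true AND false = false
[4.2] NOT true = false
[4] true AND false = false
[5.2] NOT true = false
[5] false AND false = false
[6] false AND false = false
[7.1] NOT true = false
[7] false AND true = false
[8.3] NOT false = true
[8] true AND true AND true = true
[root] false OR false OR false OR false OR false OR false OR false OR true = true
Overall: true → applied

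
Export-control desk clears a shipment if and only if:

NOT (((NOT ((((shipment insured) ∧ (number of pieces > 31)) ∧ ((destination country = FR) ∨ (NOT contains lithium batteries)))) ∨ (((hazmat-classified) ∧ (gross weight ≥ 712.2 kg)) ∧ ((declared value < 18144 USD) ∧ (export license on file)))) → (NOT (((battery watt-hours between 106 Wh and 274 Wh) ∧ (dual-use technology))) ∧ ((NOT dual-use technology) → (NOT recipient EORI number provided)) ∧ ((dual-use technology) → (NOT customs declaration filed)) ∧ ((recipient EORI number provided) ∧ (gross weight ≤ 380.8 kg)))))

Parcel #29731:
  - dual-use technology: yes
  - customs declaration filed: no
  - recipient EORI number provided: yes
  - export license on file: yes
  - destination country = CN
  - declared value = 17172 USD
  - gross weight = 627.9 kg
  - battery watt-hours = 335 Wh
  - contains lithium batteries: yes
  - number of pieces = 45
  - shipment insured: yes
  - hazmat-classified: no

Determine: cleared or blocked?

Cleared

Atomic conditions:
  shipment insured: yes → true
  number of pieces > 31: 45 > 31 is true
  destination country = FR: CN == FR is false
  NOT contains lithium batteries: yes → false
  hazmat-classified: no → false
  gross weight ≥ 712.2 kg: 627.9 ≥ 712.2 is false
  declared value < 18144 USD: 17172 < 18144 is true
  export license on file: yes → true
  battery watt-hours between 106 Wh and 274 Wh: 335 in [106, 274] is false
  dual-use technology: yes → true
  NOT dual-use technology: yes → false
  NOT recipient EORI number provided: yes → false
  NOT customs declaration filed: no → true
  recipient EORI number provided: yes → true
  gross weight ≤ 380.8 kg: 627.9 ≤ 380.8 is false
Combine:
[1.1.1.1.1] true AND true = true
[1.1.1.1.2] false OR false = false
[1.1.1.1] true AND false = false
[1.1.1] NOT false = true
[1.1.2.1] false AND false = false
[1.1.2.2] true AND true = true
[1.1.2] false AND true = false
[1.1] true OR false = true
[1.2.1.1] false AND true = false
[1.2.1] NOT false = true
[1.2.2] false → false (antecedent false ⇒ implication holds) = true
[1.2.3] true → true = true
[1.2.4] true AND false = false
[1.2] true AND true AND true AND false = false
[1] true → false = false
[root] NOT false = true
Overall: true → cleared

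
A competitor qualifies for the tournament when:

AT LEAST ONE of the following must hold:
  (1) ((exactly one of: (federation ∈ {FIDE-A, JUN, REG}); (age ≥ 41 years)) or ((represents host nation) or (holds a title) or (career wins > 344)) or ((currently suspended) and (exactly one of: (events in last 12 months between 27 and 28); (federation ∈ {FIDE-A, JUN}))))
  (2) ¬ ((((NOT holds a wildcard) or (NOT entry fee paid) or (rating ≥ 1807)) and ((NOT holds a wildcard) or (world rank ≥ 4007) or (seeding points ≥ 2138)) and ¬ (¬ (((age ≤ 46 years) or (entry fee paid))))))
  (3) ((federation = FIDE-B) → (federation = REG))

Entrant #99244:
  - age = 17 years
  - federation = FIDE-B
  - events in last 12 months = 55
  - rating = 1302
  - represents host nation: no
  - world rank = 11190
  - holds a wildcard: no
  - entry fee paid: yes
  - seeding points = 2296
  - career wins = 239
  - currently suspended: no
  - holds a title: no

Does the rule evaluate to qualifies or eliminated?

Atomic conditions:
  federation ∈ {FIDE-A, JUN, REG}: FIDE-B is not in the set → false
  age ≥ 41 years: 17 ≥ 41 is false
  represents host nation: no → false
  holds a title: no → false
  career wins > 344: 239 > 344 is false
  currently suspended: no → false
  events in last 12 months between 27 and 28: 55 in [27, 28] is false
  federation ∈ {FIDE-A, JUN}: FIDE-B is not in the set → false
  NOT holds a wildcard: no → true
  NOT entry fee paid: yes → false
  rating ≥ 1807: 1302 ≥ 1807 is false
  world rank ≥ 4007: 11190 ≥ 4007 is true
  seeding points ≥ 2138: 2296 ≥ 2138 is true
  age ≤ 46 years: 17 ≤ 46 is true
  entry fee paid: yes → true
  federation = FIDE-B: FIDE-B == FIDE-B is true
  federation = REG: FIDE-B == REG is false
Combine:
[1.1] exactly-one(false, false) = false
[1.2] false OR false OR false = false
[1.3.2] exactly-one(false, false) = false
[1.3] false AND false = false
[1] false OR false OR false = false
[2.1.1] true OR false OR false = true
[2.1.2] true OR true OR true = true
[2.1.3.1.1] true OR true = true
[2.1.3.1] NOT true = false
[2.1.3] NOT false = true
[2.1] true AND true AND true = true
[2] NOT true = false
[3] true → false = false
[root] false OR false OR false = false
Overall: false → eliminated

Eliminated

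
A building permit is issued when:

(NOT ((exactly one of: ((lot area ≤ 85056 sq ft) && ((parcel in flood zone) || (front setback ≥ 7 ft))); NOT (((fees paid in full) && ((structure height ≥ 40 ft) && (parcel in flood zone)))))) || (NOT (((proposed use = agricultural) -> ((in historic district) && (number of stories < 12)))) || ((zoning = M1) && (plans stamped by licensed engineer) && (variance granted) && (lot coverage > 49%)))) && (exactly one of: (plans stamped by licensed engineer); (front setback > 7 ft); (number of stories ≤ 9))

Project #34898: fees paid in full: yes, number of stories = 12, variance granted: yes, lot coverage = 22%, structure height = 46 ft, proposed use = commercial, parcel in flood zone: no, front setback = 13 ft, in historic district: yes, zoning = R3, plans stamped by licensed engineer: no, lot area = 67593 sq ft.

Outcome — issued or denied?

Atomic conditions:
  lot area ≤ 85056 sq ft: 67593 ≤ 85056 is true
  parcel in flood zone: no → false
  front setback ≥ 7 ft: 13 ≥ 7 is true
  fees paid in full: yes → true
  structure height ≥ 40 ft: 46 ≥ 40 is true
  proposed use = agricultural: commercial == agricultural is false
  in historic district: yes → true
  number of stories < 12: 12 < 12 is false
  zoning = M1: R3 == M1 is false
  plans stamped by licensed engineer: no → false
  variance granted: yes → true
  lot coverage > 49%: 22 > 49 is false
  front setback > 7 ft: 13 > 7 is true
  number of stories ≤ 9: 12 ≤ 9 is false
Combine:
[1.1.1.1.2] false OR true = true
[1.1.1.1] true AND true = true
[1.1.1.2.1.2] true AND false = false
[1.1.1.2.1] true AND false = false
[1.1.1.2] NOT false = true
[1.1.1] exactly-one(true, true) = false
[1.1] NOT false = true
[1.2.1.1.2] true AND false = false
[1.2.1.1] false → false (antecedent false ⇒ implication holds) = true
[1.2.1] NOT true = false
[1.2.2] false AND false AND true AND false = false
[1.2] false OR false = false
[1] true OR false = true
[2] exactly-one(false, true, false) = true
[root] true AND true = true
Overall: true → issued

Issued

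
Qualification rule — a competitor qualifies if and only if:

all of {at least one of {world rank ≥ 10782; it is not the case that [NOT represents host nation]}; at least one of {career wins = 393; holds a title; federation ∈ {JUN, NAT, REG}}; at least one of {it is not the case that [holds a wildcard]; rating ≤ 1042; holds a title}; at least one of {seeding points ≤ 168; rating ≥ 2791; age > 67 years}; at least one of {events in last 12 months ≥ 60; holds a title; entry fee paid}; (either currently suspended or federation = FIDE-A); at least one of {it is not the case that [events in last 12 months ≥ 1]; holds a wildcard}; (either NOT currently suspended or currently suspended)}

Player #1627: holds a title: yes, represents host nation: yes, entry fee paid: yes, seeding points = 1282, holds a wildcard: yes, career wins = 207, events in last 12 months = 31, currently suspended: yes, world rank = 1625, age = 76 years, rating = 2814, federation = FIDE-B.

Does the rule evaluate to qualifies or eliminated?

Qualifies

Atomic conditions:
  world rank ≥ 10782: 1625 ≥ 10782 is false
  NOT represents host nation: yes → false
  career wins = 393: 207 == 393 is false
  holds a title: yes → true
  federation ∈ {JUN, NAT, REG}: FIDE-B is not in the set → false
  holds a wildcard: yes → true
  rating ≤ 1042: 2814 ≤ 1042 is false
  seeding points ≤ 168: 1282 ≤ 168 is false
  rating ≥ 2791: 2814 ≥ 2791 is true
  age > 67 years: 76 > 67 is true
  events in last 12 months ≥ 60: 31 ≥ 60 is false
  entry fee paid: yes → true
  currently suspended: yes → true
  federation = FIDE-A: FIDE-B == FIDE-A is false
  events in last 12 months ≥ 1: 31 ≥ 1 is true
  NOT currently suspended: yes → false
Combine:
[1.2] NOT false = true
[1] false OR true = true
[2] false OR true OR false = true
[3.1] NOT true = false
[3] false OR false OR true = true
[4] false OR true OR true = true
[5] false OR true OR true = true
[6] true OR false = true
[7.1] NOT true = false
[7] false OR true = true
[8] false OR true = true
[root] true AND true AND true AND true AND true AND true AND true AND true = true
Overall: true → qualifies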